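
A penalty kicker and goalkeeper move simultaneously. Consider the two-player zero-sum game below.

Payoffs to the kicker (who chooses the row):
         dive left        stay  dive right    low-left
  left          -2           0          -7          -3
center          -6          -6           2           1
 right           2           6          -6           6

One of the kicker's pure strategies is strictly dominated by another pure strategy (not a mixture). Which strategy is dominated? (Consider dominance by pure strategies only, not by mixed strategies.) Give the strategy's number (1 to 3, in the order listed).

1

Compare left with right: 2 > -2, 6 > 0, -6 > -7, 6 > -3.
So right strictly dominates left for the kicker; left is strictly dominated.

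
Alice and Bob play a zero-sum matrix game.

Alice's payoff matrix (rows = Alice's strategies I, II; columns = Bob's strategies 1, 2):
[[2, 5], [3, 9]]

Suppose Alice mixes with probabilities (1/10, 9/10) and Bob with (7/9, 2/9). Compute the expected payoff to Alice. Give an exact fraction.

25/6

Against (7/9, 2/9), each row's expected payoff is I: 8/3; II: 13/3.
Taking the (1/10, 9/10)-weighted average: (1/10)·(8/3) + (9/10)·(13/3) = 25/6.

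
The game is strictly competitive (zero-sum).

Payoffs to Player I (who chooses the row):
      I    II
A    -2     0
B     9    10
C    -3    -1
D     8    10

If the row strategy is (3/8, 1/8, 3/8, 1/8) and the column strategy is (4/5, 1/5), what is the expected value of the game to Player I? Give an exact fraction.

Against (4/5, 1/5), each row's expected payoff is A: -8/5; B: 46/5; C: -13/5; D: 42/5.
Taking the (3/8, 1/8, 3/8, 1/8)-weighted average: (3/8)·(-8/5) + (1/8)·(46/5) + (3/8)·(-13/5) + (1/8)·(42/5) = 5/8.

5/8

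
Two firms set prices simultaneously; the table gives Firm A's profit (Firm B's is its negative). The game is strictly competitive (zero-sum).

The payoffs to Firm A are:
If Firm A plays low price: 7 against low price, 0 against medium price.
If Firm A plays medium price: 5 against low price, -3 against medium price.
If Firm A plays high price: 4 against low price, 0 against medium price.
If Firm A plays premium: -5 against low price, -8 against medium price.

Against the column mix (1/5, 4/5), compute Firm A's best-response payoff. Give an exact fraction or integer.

low price: (7)·(1/5) + (0)·(4/5) = 7/5.
medium price: (5)·(1/5) + (-3)·(4/5) = -7/5.
high price: (4)·(1/5) + (0)·(4/5) = 4/5.
premium: (-5)·(1/5) + (-8)·(4/5) = -37/5.
The best pure response is low price with expected payoff 7/5.

7/5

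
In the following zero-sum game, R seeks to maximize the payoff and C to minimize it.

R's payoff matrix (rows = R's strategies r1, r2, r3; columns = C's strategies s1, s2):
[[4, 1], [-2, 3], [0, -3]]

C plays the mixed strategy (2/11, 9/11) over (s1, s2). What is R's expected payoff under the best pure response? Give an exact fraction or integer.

23/11

r1: (4)·(2/11) + (1)·(9/11) = 17/11.
r2: (-2)·(2/11) + (3)·(9/11) = 23/11.
r3: (0)·(2/11) + (-3)·(9/11) = -27/11.
The best pure response is r2 with expected payoff 23/11.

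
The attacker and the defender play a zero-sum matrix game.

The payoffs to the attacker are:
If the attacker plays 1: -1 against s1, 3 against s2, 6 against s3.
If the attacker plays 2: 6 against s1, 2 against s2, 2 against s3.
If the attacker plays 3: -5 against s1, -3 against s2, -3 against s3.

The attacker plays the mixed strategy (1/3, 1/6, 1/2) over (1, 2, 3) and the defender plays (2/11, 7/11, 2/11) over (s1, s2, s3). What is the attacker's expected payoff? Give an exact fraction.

Against (2/11, 7/11, 2/11), each row's expected payoff is 1: 31/11; 2: 30/11; 3: -37/11.
Taking the (1/3, 1/6, 1/2)-weighted average: (1/3)·(31/11) + (1/6)·(30/11) + (1/2)·(-37/11) = -19/66.

-19/66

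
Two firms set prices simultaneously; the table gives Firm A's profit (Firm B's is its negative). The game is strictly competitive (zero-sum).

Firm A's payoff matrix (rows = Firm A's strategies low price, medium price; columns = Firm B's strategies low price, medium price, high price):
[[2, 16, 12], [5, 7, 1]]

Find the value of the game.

29/7

Column medium price is strictly dominated by high price for Firm B (it gives Firm A more in every row).
The remaining 2×2 game on (low price, medium price) × (low price, high price) has no saddle point. Let Firm A play low price with probability p; indifference gives 2p + 5(1−p) = 12p + (1−p), so p = 2/7.
Similarly Firm B's optimal q on low price is 11/14, and the value is 2·(11/14) + (12)·(3/14) = 29/7.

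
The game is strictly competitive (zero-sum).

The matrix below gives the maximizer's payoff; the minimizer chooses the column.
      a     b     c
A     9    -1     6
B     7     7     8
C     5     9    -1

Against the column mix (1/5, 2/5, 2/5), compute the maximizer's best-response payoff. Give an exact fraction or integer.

37/5

A: (9)·(1/5) + (-1)·(2/5) + (6)·(2/5) = 19/5.
B: (7)·(1/5) + (7)·(2/5) + (8)·(2/5) = 37/5.
C: (5)·(1/5) + (9)·(2/5) + (-1)·(2/5) = 21/5.
The best pure response is B with expected payoff 37/5.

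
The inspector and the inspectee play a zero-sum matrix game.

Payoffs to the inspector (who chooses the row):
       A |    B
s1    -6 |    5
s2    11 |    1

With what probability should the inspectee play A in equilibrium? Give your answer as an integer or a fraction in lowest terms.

Row minima are -6 and 1, so the inspector's maximin is 1; column maxima are 11 and 5, so the inspectee's minimax is 5. These differ, so the equilibrium is in mixed strategies.
Let the inspectee play A with probability q. The inspector is indifferent when −6q + 5(1−q) = 11q + (1−q), giving q = 4/21.

4/21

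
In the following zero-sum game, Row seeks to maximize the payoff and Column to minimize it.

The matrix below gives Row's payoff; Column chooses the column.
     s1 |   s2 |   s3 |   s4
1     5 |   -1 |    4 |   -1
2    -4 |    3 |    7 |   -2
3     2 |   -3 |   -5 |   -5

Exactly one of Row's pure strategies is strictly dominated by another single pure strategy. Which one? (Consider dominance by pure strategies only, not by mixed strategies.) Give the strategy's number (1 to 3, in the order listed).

3

Compare 3 with 1: 5 > 2, -1 > -3, 4 > -5, -1 > -5.
So 1 strictly dominates 3 for Row; 3 is strictly dominated.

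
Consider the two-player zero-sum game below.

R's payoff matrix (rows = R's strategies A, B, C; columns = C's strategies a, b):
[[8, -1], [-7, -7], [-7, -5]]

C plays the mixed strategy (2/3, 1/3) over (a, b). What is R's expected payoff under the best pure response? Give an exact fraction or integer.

A: (8)·(2/3) + (-1)·(1/3) = 5.
B: (-7)·(2/3) + (-7)·(1/3) = -7.
C: (-7)·(2/3) + (-5)·(1/3) = -19/3.
The best pure response is A with expected payoff 5.

5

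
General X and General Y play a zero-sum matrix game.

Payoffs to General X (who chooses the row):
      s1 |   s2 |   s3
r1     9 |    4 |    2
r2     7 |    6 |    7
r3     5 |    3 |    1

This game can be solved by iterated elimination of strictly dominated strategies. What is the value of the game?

6

Row r3 is strictly dominated by row r1 (9>5, 4>3, 2>1); eliminate r3.
Column s1 is strictly dominated by s2 for General Y (4<9, 6<7); eliminate s1.
Row r1 is strictly dominated by row r2 (6>4, 7>2); eliminate r1.
Column s3 is strictly dominated by s2 for General Y (6<7); eliminate s3.
Only (r2, s2) remains, with payoff 6.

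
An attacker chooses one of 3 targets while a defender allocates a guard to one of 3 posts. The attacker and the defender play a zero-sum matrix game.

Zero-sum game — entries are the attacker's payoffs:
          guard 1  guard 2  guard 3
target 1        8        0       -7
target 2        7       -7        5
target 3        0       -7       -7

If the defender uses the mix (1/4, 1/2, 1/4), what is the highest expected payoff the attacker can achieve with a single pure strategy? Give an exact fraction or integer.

target 1: (8)·(1/4) + (0)·(1/2) + (-7)·(1/4) = 1/4.
target 2: (7)·(1/4) + (-7)·(1/2) + (5)·(1/4) = -1/2.
target 3: (0)·(1/4) + (-7)·(1/2) + (-7)·(1/4) = -21/4.
The best pure response is target 1 with expected payoff 1/4.

1/4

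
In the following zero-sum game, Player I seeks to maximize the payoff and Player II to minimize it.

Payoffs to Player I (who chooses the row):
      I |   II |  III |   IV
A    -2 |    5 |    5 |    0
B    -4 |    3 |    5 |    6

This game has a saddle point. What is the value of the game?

Row minima: -2, -4 → Player I's maximin is -2.
Column maxima: -2, 5, 5, 6 → Player II's minimax is -2.
They coincide at (A, I), so the value is -2.

-2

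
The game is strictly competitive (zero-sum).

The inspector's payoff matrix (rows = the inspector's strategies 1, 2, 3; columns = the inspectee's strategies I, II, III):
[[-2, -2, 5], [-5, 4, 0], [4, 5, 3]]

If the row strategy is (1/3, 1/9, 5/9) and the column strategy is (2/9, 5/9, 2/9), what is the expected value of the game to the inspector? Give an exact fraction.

193/81

Against (2/9, 5/9, 2/9), each row's expected payoff is 1: -4/9; 2: 10/9; 3: 13/3.
Taking the (1/3, 1/9, 5/9)-weighted average: (1/3)·(-4/9) + (1/9)·(10/9) + (5/9)·(13/3) = 193/81.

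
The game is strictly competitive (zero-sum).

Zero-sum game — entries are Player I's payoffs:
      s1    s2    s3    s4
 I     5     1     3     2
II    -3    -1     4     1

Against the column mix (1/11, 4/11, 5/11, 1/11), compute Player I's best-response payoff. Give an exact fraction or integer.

26/11

I: (5)·(1/11) + (1)·(4/11) + (3)·(5/11) + (2)·(1/11) = 26/11.
II: (-3)·(1/11) + (-1)·(4/11) + (4)·(5/11) + (1)·(1/11) = 14/11.
The best pure response is I with expected payoff 26/11.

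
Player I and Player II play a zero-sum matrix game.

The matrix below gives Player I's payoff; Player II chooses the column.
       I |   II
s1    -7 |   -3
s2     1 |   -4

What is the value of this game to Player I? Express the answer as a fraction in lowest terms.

Row minima are -7 and -4, so Player I's maximin is -4; column maxima are 1 and -3, so Player II's minimax is -3. These differ, so the equilibrium is in mixed strategies.
Let Player I play s1 with probability p. Player II is indifferent when −7p + (1−p) = −3p − 4(1−p), giving p = 5/9.
Let Player II play I with probability q. Player I is indifferent when −7q − 3(1−q) = q − 4(1−q), giving q = 1/9.
The value is -7·(1/9) + (-3)·(8/9) = -31/9.

-31/9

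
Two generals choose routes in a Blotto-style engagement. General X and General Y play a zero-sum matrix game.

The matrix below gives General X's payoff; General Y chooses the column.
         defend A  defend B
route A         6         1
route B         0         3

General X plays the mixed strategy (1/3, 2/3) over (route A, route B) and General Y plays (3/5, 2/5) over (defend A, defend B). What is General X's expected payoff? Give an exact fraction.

Against (3/5, 2/5), each row's expected payoff is route A: 4; route B: 6/5.
Taking the (1/3, 2/3)-weighted average: (1/3)·(4) + (2/3)·(6/5) = 32/15.

32/15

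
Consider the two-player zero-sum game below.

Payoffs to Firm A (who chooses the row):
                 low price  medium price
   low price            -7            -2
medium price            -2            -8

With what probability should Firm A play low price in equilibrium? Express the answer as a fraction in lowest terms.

6/11

Row minima are -7 and -8, so Firm A's maximin is -7; column maxima are -2 and -2, so Firm B's minimax is -2. These differ, so the equilibrium is in mixed strategies.
Let Firm A play low price with probability p. Firm B is indifferent when −7p − 2(1−p) = −2p − 8(1−p), giving p = 6/11.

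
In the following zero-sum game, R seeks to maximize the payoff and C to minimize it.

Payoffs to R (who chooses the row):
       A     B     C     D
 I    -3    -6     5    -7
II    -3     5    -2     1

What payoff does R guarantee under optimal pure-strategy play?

-3

Row minima: -7, -3 → R's maximin is -3.
Column maxima: -3, 5, 5, 1 → C's minimax is -3.
They coincide at (II, A), so the value is -3.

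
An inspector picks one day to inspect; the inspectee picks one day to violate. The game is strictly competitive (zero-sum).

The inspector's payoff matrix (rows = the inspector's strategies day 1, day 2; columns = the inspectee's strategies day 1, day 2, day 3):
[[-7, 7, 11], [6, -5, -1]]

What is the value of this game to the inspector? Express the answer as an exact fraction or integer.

7/25

Column day 3 is strictly dominated by day 2 for the inspectee (it gives the inspector more in every row).
The remaining 2×2 game on (day 1, day 2) × (day 1, day 2) has no saddle point. Let the inspector play day 1 with probability p; indifference gives −7p + 6(1−p) = 7p − 5(1−p), so p = 11/25.
Similarly the inspectee's optimal q on day 1 is 12/25, and the value is -7·(12/25) + (7)·(13/25) = 7/25.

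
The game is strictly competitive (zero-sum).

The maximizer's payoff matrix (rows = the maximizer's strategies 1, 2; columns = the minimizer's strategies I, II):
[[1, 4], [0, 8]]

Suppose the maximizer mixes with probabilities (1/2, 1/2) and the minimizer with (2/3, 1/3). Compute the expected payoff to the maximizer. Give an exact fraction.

7/3

Against (2/3, 1/3), each row's expected payoff is 1: 2; 2: 8/3.
Taking the (1/2, 1/2)-weighted average: (1/2)·(2) + (1/2)·(8/3) = 7/3.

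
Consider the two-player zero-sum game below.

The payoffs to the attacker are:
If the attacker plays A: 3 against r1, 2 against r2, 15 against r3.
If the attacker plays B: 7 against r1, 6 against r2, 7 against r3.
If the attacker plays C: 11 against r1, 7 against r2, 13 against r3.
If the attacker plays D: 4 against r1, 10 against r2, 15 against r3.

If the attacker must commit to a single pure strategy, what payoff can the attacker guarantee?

7

The worst-case payoff for each row is A: 2, B: 6, C: 7, D: 4.
The best of these is 7.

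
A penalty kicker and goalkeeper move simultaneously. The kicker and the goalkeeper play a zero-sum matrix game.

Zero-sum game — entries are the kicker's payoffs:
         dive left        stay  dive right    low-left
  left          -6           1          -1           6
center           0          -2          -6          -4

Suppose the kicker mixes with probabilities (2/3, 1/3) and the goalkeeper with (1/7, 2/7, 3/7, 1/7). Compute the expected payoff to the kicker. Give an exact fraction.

Against (1/7, 2/7, 3/7, 1/7), each row's expected payoff is left: -1/7; center: -26/7.
Taking the (2/3, 1/3)-weighted average: (2/3)·(-1/7) + (1/3)·(-26/7) = -4/3.

-4/3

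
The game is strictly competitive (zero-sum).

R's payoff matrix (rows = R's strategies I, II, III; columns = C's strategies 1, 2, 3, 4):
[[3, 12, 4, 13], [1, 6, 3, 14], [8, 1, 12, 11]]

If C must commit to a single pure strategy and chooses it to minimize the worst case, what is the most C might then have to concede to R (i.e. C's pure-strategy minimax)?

The worst case (largest entry) in each column is 1: 8, 2: 12, 3: 12, 4: 14.
The best (smallest) of these is 8.

8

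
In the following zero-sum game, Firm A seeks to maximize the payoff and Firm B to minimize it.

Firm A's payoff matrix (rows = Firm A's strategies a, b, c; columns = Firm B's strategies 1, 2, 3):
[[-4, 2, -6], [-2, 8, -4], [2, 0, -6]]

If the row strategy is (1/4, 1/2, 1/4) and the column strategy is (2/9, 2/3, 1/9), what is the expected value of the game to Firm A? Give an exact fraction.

Against (2/9, 2/3, 1/9), each row's expected payoff is a: -2/9; b: 40/9; c: -2/9.
Taking the (1/4, 1/2, 1/4)-weighted average: (1/4)·(-2/9) + (1/2)·(40/9) + (1/4)·(-2/9) = 19/9.

19/9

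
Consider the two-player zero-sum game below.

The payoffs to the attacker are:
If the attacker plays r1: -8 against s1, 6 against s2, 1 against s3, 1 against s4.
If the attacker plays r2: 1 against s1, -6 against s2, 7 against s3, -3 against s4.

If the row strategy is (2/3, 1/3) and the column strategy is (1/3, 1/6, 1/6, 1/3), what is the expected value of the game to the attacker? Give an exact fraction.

Against (1/3, 1/6, 1/6, 1/3), each row's expected payoff is r1: -7/6; r2: -1/2.
Taking the (2/3, 1/3)-weighted average: (2/3)·(-7/6) + (1/3)·(-1/2) = -17/18.

-17/18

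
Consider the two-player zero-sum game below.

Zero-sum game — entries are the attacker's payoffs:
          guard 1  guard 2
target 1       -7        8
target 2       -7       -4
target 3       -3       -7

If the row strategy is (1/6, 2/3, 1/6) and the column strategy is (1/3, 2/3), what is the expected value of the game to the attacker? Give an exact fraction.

-34/9

Against (1/3, 2/3), each row's expected payoff is target 1: 3; target 2: -5; target 3: -17/3.
Taking the (1/6, 2/3, 1/6)-weighted average: (1/6)·(3) + (2/3)·(-5) + (1/6)·(-17/3) = -34/9.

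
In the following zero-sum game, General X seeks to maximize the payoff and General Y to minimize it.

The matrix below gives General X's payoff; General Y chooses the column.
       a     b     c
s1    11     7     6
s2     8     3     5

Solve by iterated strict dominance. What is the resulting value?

Column a is strictly dominated by b for General Y (7<11, 3<8); eliminate a.
Row s2 is strictly dominated by row s1 (7>3, 6>5); eliminate s2.
Column b is strictly dominated by c for General Y (6<7); eliminate b.
Only (s1, c) remains, with payoff 6.

6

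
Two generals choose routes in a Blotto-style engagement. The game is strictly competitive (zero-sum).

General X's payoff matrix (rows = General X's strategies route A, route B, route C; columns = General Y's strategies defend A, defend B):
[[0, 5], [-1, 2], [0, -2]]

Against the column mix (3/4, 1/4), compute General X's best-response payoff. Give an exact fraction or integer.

route A: (0)·(3/4) + (5)·(1/4) = 5/4.
route B: (-1)·(3/4) + (2)·(1/4) = -1/4.
route C: (0)·(3/4) + (-2)·(1/4) = -1/2.
The best pure response is route A with expected payoff 5/4.

5/4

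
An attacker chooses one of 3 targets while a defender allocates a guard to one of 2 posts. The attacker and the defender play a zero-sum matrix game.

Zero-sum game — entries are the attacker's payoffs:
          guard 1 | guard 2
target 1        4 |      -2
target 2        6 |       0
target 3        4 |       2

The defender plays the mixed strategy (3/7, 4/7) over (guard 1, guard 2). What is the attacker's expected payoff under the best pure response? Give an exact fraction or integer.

20/7

target 1: (4)·(3/7) + (-2)·(4/7) = 4/7.
target 2: (6)·(3/7) + (0)·(4/7) = 18/7.
target 3: (4)·(3/7) + (2)·(4/7) = 20/7.
The best pure response is target 3 with expected payoff 20/7.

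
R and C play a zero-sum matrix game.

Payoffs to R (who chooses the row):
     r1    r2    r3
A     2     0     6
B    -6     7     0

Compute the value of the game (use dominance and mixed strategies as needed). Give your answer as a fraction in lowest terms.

Column r3 is strictly dominated by r1 for C (it gives R more in every row).
The remaining 2×2 game on (A, B) × (r1, r2) has no saddle point. Let R play A with probability p; indifference gives 2p − 6(1−p) = 7(1−p), so p = 13/15.
Similarly C's optimal q on r1 is 7/15, and the value is 2·(7/15) + (0)·(8/15) = 14/15.

14/15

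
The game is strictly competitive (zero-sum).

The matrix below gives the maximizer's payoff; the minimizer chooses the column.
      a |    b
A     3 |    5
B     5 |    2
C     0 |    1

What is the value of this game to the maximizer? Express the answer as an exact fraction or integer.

19/5

Row C is strictly dominated by row B, so the maximizer never plays it.
The remaining 2×2 game on (A, B) × (a, b) has no saddle point. Let the maximizer play A with probability p; indifference gives 3p + 5(1−p) = 5p + 2(1−p), so p = 3/5.
Similarly the minimizer's optimal q on a is 3/5, and the value is 3·(3/5) + (5)·(2/5) = 19/5.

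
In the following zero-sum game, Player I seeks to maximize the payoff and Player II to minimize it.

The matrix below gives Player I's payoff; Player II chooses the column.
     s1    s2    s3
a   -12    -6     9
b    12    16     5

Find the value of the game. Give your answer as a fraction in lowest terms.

6

Column s2 is strictly dominated by s1 for Player II (it gives Player I more in every row).
The remaining 2×2 game on (a, b) × (s1, s3) has no saddle point. Let Player I play a with probability p; indifference gives −12p + 12(1−p) = 9p + 5(1−p), so p = 1/4.
Similarly Player II's optimal q on s1 is 1/7, and the value is -12·(1/7) + (9)·(6/7) = 6.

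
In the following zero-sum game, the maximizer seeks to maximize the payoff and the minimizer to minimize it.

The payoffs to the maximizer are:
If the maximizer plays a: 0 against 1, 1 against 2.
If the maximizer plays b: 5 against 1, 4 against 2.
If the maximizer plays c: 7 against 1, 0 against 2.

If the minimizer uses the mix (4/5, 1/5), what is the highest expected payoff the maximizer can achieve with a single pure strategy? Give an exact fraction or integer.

a: (0)·(4/5) + (1)·(1/5) = 1/5.
b: (5)·(4/5) + (4)·(1/5) = 24/5.
c: (7)·(4/5) + (0)·(1/5) = 28/5.
The best pure response is c with expected payoff 28/5.

28/5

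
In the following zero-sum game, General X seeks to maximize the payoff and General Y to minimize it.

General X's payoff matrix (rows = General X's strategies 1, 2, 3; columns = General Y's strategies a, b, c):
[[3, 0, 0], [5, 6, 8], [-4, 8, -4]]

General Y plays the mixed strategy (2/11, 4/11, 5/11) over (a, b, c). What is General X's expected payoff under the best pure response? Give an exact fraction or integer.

74/11

1: (3)·(2/11) + (0)·(4/11) + (0)·(5/11) = 6/11.
2: (5)·(2/11) + (6)·(4/11) + (8)·(5/11) = 74/11.
3: (-4)·(2/11) + (8)·(4/11) + (-4)·(5/11) = 4/11.
The best pure response is 2 with expected payoff 74/11.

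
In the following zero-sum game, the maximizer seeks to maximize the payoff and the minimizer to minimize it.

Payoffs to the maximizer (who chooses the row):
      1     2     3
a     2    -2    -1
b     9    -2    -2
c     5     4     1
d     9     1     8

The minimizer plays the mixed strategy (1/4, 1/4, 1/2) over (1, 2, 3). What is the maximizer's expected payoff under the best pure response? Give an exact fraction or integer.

a: (2)·(1/4) + (-2)·(1/4) + (-1)·(1/2) = -1/2.
b: (9)·(1/4) + (-2)·(1/4) + (-2)·(1/2) = 3/4.
c: (5)·(1/4) + (4)·(1/4) + (1)·(1/2) = 11/4.
d: (9)·(1/4) + (1)·(1/4) + (8)·(1/2) = 13/2.
The best pure response is d with expected payoff 13/2.

13/2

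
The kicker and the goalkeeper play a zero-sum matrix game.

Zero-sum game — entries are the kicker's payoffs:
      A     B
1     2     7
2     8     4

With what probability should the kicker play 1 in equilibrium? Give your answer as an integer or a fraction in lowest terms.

4/9

Row minima are 2 and 4, so the kicker's maximin is 4; column maxima are 8 and 7, so the goalkeeper's minimax is 7. These differ, so the equilibrium is in mixed strategies.
Let the kicker play 1 with probability p. The goalkeeper is indifferent when 2p + 8(1−p) = 7p + 4(1−p), giving p = 4/9.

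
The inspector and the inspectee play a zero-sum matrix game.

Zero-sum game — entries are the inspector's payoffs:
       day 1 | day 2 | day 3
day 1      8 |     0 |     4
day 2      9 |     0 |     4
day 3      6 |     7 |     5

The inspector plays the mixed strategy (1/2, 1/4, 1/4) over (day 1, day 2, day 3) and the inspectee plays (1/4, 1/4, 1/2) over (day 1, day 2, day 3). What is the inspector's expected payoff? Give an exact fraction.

9/2

Against (1/4, 1/4, 1/2), each row's expected payoff is day 1: 4; day 2: 17/4; day 3: 23/4.
Taking the (1/2, 1/4, 1/4)-weighted average: (1/2)·(4) + (1/4)·(17/4) + (1/4)·(23/4) = 9/2.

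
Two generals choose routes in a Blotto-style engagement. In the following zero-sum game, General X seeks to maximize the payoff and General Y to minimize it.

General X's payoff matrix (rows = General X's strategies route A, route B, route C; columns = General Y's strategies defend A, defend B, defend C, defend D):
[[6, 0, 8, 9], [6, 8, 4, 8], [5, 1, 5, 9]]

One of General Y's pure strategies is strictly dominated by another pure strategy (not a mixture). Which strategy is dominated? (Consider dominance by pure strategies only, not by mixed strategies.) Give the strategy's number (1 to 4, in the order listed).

4

General Y prefers columns that give General X less. Compare defend D with defend A: 6 < 9, 6 < 8, 5 < 9.
So defend A strictly dominates defend D for General Y; defend D is strictly dominated.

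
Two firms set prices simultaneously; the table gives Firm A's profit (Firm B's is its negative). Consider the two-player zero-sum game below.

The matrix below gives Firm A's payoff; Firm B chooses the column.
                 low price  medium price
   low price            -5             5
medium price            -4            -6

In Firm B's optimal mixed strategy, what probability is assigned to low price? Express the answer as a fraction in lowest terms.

Row minima are -5 and -6, so Firm A's maximin is -5; column maxima are -4 and 5, so Firm B's minimax is -4. These differ, so the equilibrium is in mixed strategies.
Let Firm B play low price with probability q. Firm A is indifferent when −5q + 5(1−q) = −4q − 6(1−q), giving q = 11/12.

11/12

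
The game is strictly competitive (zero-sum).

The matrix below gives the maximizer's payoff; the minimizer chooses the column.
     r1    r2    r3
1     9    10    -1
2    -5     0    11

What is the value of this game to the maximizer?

Column r2 is strictly dominated by r1 for the minimizer (it gives the maximizer more in every row).
The remaining 2×2 game on (1, 2) × (r1, r3) has no saddle point. Let the maximizer play 1 with probability p; indifference gives 9p − 5(1−p) = −p + 11(1−p), so p = 8/13.
Similarly the minimizer's optimal q on r1 is 6/13, and the value is 9·(6/13) + (-1)·(7/13) = 47/13.

47/13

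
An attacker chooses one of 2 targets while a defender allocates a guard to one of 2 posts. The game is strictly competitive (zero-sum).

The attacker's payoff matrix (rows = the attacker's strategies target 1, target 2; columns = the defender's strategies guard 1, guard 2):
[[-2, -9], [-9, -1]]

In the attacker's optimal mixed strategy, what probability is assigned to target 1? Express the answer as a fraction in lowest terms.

8/15

Row minima are -9 and -9, so the attacker's maximin is -9; column maxima are -2 and -1, so the defender's minimax is -2. These differ, so the equilibrium is in mixed strategies.
Let the attacker play target 1 with probability p. The defender is indifferent when −2p − 9(1−p) = −9p − (1−p), giving p = 8/15.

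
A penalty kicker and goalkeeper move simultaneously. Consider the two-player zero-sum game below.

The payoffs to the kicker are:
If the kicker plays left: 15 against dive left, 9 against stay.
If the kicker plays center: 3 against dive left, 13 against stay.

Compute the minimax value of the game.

21/2

Row minima are 9 and 3, so the kicker's maximin is 9; column maxima are 15 and 13, so the goalkeeper's minimax is 13. These differ, so the equilibrium is in mixed strategies.
Let the kicker play left with probability p. The goalkeeper is indifferent when 15p + 3(1−p) = 9p + 13(1−p), giving p = 5/8.
Let the goalkeeper play dive left with probability q. The kicker is indifferent when 15q + 9(1−q) = 3q + 13(1−q), giving q = 1/4.
The value is 15·(1/4) + (9)·(3/4) = 21/2.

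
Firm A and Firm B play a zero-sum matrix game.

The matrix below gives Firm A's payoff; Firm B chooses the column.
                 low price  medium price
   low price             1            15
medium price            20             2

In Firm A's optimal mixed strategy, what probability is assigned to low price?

9/16

Row minima are 1 and 2, so Firm A's maximin is 2; column maxima are 20 and 15, so Firm B's minimax is 15. These differ, so the equilibrium is in mixed strategies.
Let Firm A play low price with probability p. Firm B is indifferent when p + 20(1−p) = 15p + 2(1−p), giving p = 9/16.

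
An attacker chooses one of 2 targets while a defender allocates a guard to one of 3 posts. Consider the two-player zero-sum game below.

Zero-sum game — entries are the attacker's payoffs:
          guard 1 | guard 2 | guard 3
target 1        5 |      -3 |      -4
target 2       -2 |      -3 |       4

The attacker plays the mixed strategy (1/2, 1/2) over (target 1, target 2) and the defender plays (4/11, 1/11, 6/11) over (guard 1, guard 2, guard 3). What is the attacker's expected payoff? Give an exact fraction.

Against (4/11, 1/11, 6/11), each row's expected payoff is target 1: -7/11; target 2: 13/11.
Taking the (1/2, 1/2)-weighted average: (1/2)·(-7/11) + (1/2)·(13/11) = 3/11.

3/11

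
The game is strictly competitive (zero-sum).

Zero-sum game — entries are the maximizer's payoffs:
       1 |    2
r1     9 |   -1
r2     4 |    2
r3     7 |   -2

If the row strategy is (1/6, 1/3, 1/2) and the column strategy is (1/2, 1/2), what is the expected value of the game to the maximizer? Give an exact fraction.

Against (1/2, 1/2), each row's expected payoff is r1: 4; r2: 3; r3: 5/2.
Taking the (1/6, 1/3, 1/2)-weighted average: (1/6)·(4) + (1/3)·(3) + (1/2)·(5/2) = 35/12.

35/12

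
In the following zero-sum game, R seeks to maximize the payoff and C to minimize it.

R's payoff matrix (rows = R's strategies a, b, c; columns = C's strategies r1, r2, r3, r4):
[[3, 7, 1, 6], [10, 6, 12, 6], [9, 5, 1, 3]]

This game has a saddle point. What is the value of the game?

6

Row minima: 1, 6, 1 → R's maximin is 6.
Column maxima: 10, 7, 12, 6 → C's minimax is 6.
They coincide at (b, r4), so the value is 6.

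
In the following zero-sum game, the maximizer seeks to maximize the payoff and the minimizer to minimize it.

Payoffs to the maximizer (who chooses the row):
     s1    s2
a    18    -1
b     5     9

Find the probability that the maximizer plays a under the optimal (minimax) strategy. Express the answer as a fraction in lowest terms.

4/23

Row minima are -1 and 5, so the maximizer's maximin is 5; column maxima are 18 and 9, so the minimizer's minimax is 9. These differ, so the equilibrium is in mixed strategies.
Let the maximizer play a with probability p. The minimizer is indifferent when 18p + 5(1−p) = −p + 9(1−p), giving p = 4/23.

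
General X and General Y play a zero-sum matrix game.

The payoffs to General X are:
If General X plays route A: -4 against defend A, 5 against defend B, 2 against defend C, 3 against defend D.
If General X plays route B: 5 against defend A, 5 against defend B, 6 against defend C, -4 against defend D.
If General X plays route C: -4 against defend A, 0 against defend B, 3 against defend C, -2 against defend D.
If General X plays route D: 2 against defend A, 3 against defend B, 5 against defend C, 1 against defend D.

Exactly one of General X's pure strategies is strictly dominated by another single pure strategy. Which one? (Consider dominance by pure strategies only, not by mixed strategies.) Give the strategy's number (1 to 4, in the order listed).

3

Compare route C with route D: 2 > -4, 3 > 0, 5 > 3, 1 > -2.
So route D strictly dominates route C for General X; route C is strictly dominated.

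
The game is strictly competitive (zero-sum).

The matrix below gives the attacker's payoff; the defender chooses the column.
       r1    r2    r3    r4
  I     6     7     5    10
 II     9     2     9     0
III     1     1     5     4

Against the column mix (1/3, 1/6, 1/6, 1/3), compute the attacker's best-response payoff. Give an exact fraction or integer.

I: (6)·(1/3) + (7)·(1/6) + (5)·(1/6) + (10)·(1/3) = 22/3.
II: (9)·(1/3) + (2)·(1/6) + (9)·(1/6) + (0)·(1/3) = 29/6.
III: (1)·(1/3) + (1)·(1/6) + (5)·(1/6) + (4)·(1/3) = 8/3.
The best pure response is I with expected payoff 22/3.

22/3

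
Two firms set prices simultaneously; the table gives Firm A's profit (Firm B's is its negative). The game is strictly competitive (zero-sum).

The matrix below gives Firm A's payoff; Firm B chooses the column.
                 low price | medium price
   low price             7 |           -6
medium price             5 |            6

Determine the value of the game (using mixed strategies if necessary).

36/7

Row minima are -6 and 5, so Firm A's maximin is 5; column maxima are 7 and 6, so Firm B's minimax is 6. These differ, so the equilibrium is in mixed strategies.
Let Firm A play low price with probability p. Firm B is indifferent when 7p + 5(1−p) = −6p + 6(1−p), giving p = 1/14.
Let Firm B play low price with probability q. Firm A is indifferent when 7q − 6(1−q) = 5q + 6(1−q), giving q = 6/7.
The value is 7·(6/7) + (-6)·(1/7) = 36/7.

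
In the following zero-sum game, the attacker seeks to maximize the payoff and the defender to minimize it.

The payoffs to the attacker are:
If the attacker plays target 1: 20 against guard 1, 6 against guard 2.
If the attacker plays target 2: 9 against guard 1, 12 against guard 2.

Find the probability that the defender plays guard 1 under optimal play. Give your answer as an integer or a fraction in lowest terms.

6/17

Row minima are 6 and 9, so the attacker's maximin is 9; column maxima are 20 and 12, so the defender's minimax is 12. These differ, so the equilibrium is in mixed strategies.
Let the defender play guard 1 with probability q. The attacker is indifferent when 20q + 6(1−q) = 9q + 12(1−q), giving q = 6/17.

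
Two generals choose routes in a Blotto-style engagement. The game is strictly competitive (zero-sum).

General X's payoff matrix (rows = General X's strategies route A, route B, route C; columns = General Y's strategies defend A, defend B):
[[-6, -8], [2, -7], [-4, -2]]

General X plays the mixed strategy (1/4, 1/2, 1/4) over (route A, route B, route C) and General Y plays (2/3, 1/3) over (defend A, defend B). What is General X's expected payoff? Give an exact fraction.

-3

Against (2/3, 1/3), each row's expected payoff is route A: -20/3; route B: -1; route C: -10/3.
Taking the (1/4, 1/2, 1/4)-weighted average: (1/4)·(-20/3) + (1/2)·(-1) + (1/4)·(-10/3) = -3.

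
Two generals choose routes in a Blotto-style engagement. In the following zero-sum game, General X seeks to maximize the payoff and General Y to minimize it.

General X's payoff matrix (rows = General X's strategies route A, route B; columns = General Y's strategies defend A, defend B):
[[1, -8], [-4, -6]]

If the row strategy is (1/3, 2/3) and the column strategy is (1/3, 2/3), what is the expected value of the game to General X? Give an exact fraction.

Against (1/3, 2/3), each row's expected payoff is route A: -5; route B: -16/3.
Taking the (1/3, 2/3)-weighted average: (1/3)·(-5) + (2/3)·(-16/3) = -47/9.

-47/9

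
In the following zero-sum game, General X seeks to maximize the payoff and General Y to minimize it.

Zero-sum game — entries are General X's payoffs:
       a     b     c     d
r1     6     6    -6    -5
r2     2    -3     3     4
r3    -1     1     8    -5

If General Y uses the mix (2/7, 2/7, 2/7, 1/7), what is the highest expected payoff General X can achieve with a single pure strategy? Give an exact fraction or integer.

r1: (6)·(2/7) + (6)·(2/7) + (-6)·(2/7) + (-5)·(1/7) = 1.
r2: (2)·(2/7) + (-3)·(2/7) + (3)·(2/7) + (4)·(1/7) = 8/7.
r3: (-1)·(2/7) + (1)·(2/7) + (8)·(2/7) + (-5)·(1/7) = 11/7.
The best pure response is r3 with expected payoff 11/7.

11/7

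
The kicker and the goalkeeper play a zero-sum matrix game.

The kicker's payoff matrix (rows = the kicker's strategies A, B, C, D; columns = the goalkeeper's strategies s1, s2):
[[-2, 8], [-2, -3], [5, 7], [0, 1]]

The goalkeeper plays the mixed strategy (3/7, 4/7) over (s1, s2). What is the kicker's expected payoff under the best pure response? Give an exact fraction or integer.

43/7

A: (-2)·(3/7) + (8)·(4/7) = 26/7.
B: (-2)·(3/7) + (-3)·(4/7) = -18/7.
C: (5)·(3/7) + (7)·(4/7) = 43/7.
D: (0)·(3/7) + (1)·(4/7) = 4/7.
The best pure response is C with expected payoff 43/7.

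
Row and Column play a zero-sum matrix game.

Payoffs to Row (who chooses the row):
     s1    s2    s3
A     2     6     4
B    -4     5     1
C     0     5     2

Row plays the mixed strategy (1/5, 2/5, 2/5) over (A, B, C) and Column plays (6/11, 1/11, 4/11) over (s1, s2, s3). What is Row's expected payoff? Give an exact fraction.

Against (6/11, 1/11, 4/11), each row's expected payoff is A: 34/11; B: -15/11; C: 13/11.
Taking the (1/5, 2/5, 2/5)-weighted average: (1/5)·(34/11) + (2/5)·(-15/11) + (2/5)·(13/11) = 6/11.

6/11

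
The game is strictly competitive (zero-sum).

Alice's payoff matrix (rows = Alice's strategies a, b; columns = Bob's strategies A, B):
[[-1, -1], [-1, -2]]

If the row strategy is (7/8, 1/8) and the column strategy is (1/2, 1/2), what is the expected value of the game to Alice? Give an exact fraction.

-17/16

Against (1/2, 1/2), each row's expected payoff is a: -1; b: -3/2.
Taking the (7/8, 1/8)-weighted average: (7/8)·(-1) + (1/8)·(-3/2) = -17/16.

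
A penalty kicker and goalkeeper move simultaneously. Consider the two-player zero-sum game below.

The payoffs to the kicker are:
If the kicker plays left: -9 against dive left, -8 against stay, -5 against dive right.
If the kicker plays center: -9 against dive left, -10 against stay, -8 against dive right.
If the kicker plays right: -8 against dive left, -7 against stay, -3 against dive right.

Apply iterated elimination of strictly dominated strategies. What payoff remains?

-8

Column dive right is strictly dominated by dive left for the goalkeeper (-9<-5, -9<-8, -8<-3); eliminate dive right.
Row center is strictly dominated by row right (-8>-9, -7>-10); eliminate center.
Column stay is strictly dominated by dive left for the goalkeeper (-9<-8, -8<-7); eliminate stay.
Row left is strictly dominated by row right (-8>-9); eliminate left.
Only (right, dive left) remains, with payoff -8.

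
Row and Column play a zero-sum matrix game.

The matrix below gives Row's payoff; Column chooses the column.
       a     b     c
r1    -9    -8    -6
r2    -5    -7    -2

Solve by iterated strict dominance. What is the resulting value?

-7

Row r1 is strictly dominated by row r2 (-5>-9, -7>-8, -2>-6); eliminate r1.
Column c is strictly dominated by a for Column (-5<-2); eliminate c.
Column a is strictly dominated by b for Column (-7<-5); eliminate a.
Only (r2, b) remains, with payoff -7.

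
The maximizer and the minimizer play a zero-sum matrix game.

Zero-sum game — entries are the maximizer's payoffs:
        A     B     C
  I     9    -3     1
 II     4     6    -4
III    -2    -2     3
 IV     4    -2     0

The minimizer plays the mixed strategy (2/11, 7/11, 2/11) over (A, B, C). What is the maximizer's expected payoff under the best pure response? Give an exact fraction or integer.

42/11

I: (9)·(2/11) + (-3)·(7/11) + (1)·(2/11) = -1/11.
II: (4)·(2/11) + (6)·(7/11) + (-4)·(2/11) = 42/11.
III: (-2)·(2/11) + (-2)·(7/11) + (3)·(2/11) = -12/11.
IV: (4)·(2/11) + (-2)·(7/11) + (0)·(2/11) = -6/11.
The best pure response is II with expected payoff 42/11.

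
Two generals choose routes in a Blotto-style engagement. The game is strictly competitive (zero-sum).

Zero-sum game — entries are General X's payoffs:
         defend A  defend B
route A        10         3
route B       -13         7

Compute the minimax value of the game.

Row minima are 3 and -13, so General X's maximin is 3; column maxima are 10 and 7, so General Y's minimax is 7. These differ, so the equilibrium is in mixed strategies.
Let General X play route A with probability p. General Y is indifferent when 10p − 13(1−p) = 3p + 7(1−p), giving p = 20/27.
Let General Y play defend A with probability q. General X is indifferent when 10q + 3(1−q) = −13q + 7(1−q), giving q = 4/27.
The value is 10·(4/27) + (3)·(23/27) = 109/27.

109/27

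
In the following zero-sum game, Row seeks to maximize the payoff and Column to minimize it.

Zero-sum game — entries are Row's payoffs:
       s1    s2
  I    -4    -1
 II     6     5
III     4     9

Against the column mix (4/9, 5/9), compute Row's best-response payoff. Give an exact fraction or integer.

61/9

I: (-4)·(4/9) + (-1)·(5/9) = -7/3.
II: (6)·(4/9) + (5)·(5/9) = 49/9.
III: (4)·(4/9) + (9)·(5/9) = 61/9.
The best pure response is III with expected payoff 61/9.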